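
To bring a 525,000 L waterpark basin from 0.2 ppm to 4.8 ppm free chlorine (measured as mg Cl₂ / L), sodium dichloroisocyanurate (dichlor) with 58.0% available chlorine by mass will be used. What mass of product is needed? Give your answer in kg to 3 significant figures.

Chlorine deficit: 4.8 − 0.2 = 4.6 ppm = 4.6 mg/L as Cl₂.
Cl₂ equivalent needed: 4.6 mg/L × 525,000 L = 2,415,000 mg = 2415 g.
Product at 58.0% available chlorine: 2415 / 0.58 = 4164 g.

4.16 kg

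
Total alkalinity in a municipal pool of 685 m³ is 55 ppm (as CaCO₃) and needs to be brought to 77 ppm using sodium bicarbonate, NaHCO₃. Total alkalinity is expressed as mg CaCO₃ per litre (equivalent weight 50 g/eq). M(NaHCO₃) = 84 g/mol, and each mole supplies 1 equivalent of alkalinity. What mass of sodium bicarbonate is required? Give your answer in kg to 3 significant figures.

Volume: 685 m³ = 685,000 L.
Alkalinity to add: (77 − 55) = 22 mg/L as CaCO₃ × 685,000 L = 15,070 g as CaCO₃.
Equivalents: 15,070 g ÷ 50 g/eq = 301.4 eq.
NaHCO₃ supplies 1 eq per mole → 301.4 mol.
Mass: 301.4 mol × 84 g/mol = 25,320 g.

25.3 kg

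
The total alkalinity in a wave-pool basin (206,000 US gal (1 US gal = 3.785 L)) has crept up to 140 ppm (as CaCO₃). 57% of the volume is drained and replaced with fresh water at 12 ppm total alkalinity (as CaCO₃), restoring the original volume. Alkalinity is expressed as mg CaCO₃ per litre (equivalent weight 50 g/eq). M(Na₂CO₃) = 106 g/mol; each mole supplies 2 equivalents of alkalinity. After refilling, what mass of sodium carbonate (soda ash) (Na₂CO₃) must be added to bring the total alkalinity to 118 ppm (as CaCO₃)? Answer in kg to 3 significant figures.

42.1 kg

Volume: 206,000 US gal × 3.785 L/gal = 779,710 L.
After draining 57% and refilling: 140 × 0.43 + 12 × 0.57 = 67.04 ppm.
Deficit to target: 118 − 67.04 = 50.96 mg/L.
As CaCO₃: 50.96 mg/L × 779,710 L = 39,730 g; ÷ 50 g/eq ÷ 2 = 397.3 mol Na₂CO₃.
Mass: 397.3 × 106 = 42,120 g.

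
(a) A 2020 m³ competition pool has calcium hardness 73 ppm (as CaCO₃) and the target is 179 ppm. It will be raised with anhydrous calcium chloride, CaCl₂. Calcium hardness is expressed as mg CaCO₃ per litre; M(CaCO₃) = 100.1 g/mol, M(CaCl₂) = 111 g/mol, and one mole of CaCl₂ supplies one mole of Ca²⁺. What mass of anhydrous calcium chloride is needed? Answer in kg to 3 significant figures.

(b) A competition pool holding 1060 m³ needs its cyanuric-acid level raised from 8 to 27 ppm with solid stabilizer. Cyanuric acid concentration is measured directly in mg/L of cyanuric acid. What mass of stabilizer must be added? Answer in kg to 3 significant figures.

(a) 237 kg; (b) 20.1 kg

(a) Volume: 2020 m³ = 2,020,000 L.
(a) Hardness to add: (179 − 73) = 106 mg/L as CaCO₃ × 2,020,000 L = 214,100 g as CaCO₃.
(a) Moles of Ca²⁺ (1 mol Ca²⁺ ≡ 1 mol CaCO₃): 214,100 / 100.1 g/mol = 2139 mol.
(a) Mass of CaCl₂: 2139 × 111 = 237,400 g.

(b) Volume: 1060 m³ = 1,060,000 L.
(b) CYA to add: (27 − 8) = 19 mg/L × 1,060,000 L = 20,140 g cyanuric acid.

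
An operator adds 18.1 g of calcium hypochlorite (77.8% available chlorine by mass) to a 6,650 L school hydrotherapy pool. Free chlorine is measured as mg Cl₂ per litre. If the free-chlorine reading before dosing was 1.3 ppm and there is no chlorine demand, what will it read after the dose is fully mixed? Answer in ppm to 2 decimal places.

3.42 ppm

Available chlorine delivered: 18.1 g × 0.778 = 14.08 g as Cl₂.
Concentration rise: 14.08 g / 6,650 L = 2.118 mg/L = 2.12 ppm.
Final FC: 1.3 + 2.12 = 3.42 ppm.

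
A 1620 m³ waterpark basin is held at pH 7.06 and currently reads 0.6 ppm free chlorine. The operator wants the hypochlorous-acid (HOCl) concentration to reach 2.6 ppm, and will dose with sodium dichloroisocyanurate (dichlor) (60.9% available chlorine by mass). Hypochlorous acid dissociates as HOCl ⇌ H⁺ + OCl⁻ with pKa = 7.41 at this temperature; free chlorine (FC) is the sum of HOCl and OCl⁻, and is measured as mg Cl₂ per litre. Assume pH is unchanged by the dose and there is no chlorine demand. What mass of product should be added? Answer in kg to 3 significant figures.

8.41 kg

Volume: 1620 m³ = 1,620,000 L.
[OCl⁻]/[HOCl] = 10^(pH − pKa) = 10^(7.06 − 7.41) = 0.4467; fraction as HOCl = 1/(1 + 0.4467) = 0.6912.
Free chlorine required for 2.6 ppm HOCl: 2.6 / 0.6912 = 3.761 ppm.
FC to add: 3.761 − 0.6 = 3.161 mg/L as Cl₂.
Cl₂ equivalent: 3.161 mg/L × 1,620,000 L = 5121 g.
Product at 60.9% available Cl: 5121 / 0.609 = 8410 g.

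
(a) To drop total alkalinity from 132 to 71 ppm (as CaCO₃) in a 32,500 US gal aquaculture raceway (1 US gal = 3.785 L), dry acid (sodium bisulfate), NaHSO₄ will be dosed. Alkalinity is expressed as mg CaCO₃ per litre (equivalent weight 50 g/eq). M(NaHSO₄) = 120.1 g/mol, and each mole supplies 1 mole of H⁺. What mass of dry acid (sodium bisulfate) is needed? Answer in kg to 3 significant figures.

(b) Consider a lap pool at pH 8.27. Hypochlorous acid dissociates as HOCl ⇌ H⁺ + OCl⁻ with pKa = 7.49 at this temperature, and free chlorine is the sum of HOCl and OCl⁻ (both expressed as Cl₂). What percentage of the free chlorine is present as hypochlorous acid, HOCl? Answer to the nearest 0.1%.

(a) 18.0 kg; (b) 14.2%

(a) Volume: 32,500 US gal × 3.785 L/gal = 123,012 L.
(a) Alkalinity to neutralize: (132 − 71) = 61 mg/L as CaCO₃ × 123,012 L = 7504 g as CaCO₃.
(a) Equivalents of H⁺ required: 7504 ÷ 50 g/eq = 150.1 eq = 150.1 mol NaHSO₄.
(a) Mass of NaHSO₄: 150.1 × 120.1 = 18,020 g.

(b) [OCl⁻]/[HOCl] = 10^(pH − pKa) = 10^(8.27 − 7.49) = 10^0.78 = 6.026.
(b) Fraction as HOCl = 1 / (1 + 6.026) = 0.1423.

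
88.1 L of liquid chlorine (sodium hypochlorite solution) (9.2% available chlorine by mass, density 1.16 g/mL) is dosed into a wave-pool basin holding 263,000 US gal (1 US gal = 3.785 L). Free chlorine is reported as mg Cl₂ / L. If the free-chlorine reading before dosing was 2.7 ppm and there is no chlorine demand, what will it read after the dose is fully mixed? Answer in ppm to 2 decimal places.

Volume: 263,000 US gal × 3.785 L/gal = 995,455 L.
Mass of solution: 88.1 L × 1000 mL/L × 1.16 g/mL = 102,200 g.
Available chlorine delivered: 102,200 g × 0.092 = 9402 g as Cl₂.
Concentration rise: 9402 g / 995,455 L = 9.445 mg/L = 9.44 ppm.
Final FC: 2.7 + 9.44 = 12.14 ppm.

12.14 ppm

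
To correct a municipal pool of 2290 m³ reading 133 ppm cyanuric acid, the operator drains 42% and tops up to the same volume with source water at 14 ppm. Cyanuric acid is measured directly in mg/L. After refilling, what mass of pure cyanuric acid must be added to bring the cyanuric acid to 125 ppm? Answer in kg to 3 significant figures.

Volume: 2290 m³ = 2,290,000 L.
After draining 42% and refilling: 133 × 0.58 + 14 × 0.42 = 83.02 ppm.
Deficit to target: 125 − 83.02 = 41.98 mg/L.
Mass: 41.98 mg/L × 2,290,000 L = 96,130 g cyanuric acid.

96.1 kg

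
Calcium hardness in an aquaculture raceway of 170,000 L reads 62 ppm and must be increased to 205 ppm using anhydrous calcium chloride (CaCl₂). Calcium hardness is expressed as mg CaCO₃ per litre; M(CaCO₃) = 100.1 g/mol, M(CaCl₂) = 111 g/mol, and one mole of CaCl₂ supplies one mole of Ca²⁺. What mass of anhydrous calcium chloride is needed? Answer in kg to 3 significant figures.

27.0 kg

Hardness to add: (205 − 62) = 143 mg/L as CaCO₃ × 170,000 L = 24,310 g as CaCO₃.
Moles of Ca²⁺ (1 mol Ca²⁺ ≡ 1 mol CaCO₃): 24,310 / 100.1 g/mol = 242.9 mol.
Mass of CaCl₂: 242.9 × 111 = 26,960 g.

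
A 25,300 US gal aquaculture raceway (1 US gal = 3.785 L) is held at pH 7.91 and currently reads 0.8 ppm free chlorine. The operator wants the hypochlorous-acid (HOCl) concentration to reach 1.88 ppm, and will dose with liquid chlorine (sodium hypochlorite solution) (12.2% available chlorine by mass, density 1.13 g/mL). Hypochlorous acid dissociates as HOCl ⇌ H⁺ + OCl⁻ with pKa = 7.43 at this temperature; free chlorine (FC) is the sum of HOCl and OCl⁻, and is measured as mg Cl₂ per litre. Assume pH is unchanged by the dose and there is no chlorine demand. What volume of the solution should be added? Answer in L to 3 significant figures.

4.69 L

Volume: 25,300 US gal × 3.785 L/gal = 95,760 L.
[OCl⁻]/[HOCl] = 10^(pH − pKa) = 10^(7.91 − 7.43) = 3.02; fraction as HOCl = 1/(1 + 3.02) = 0.2488.
Free chlorine required for 1.88 ppm HOCl: 1.88 / 0.2488 = 7.558 ppm.
FC to add: 7.558 − 0.8 = 6.758 mg/L as Cl₂.
Cl₂ equivalent: 6.758 mg/L × 95,760 L = 647.1 g.
Product at 12.2% available Cl: 647.1 / 0.122 = 5304 g.
Volume: 5304 g ÷ 1.13 g/mL = 4694 mL.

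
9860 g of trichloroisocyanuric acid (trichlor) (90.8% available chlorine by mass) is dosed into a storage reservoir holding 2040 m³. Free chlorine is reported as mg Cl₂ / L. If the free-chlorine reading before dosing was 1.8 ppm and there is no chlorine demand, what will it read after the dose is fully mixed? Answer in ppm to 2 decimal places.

Volume: 2040 m³ = 2,040,000 L.
Available chlorine delivered: 9860 g × 0.908 = 8953 g as Cl₂.
Concentration rise: 8953 g / 2,040,000 L = 4.389 mg/L = 4.39 ppm.
Final FC: 1.8 + 4.39 = 6.19 ppm.

6.19 ppm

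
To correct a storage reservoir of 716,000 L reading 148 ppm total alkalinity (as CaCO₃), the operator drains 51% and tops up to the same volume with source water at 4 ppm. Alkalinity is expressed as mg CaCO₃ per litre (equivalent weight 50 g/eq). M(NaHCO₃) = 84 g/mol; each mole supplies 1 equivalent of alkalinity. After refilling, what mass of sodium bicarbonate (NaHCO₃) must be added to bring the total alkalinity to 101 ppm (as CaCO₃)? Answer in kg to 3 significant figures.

After draining 51% and refilling: 148 × 0.49 + 4 × 0.51 = 74.56 ppm.
Deficit to target: 101 − 74.56 = 26.44 mg/L.
As CaCO₃: 26.44 mg/L × 716,000 L = 18,930 g; ÷ 50 g/eq ÷ 1 = 378.6 mol NaHCO₃.
Mass: 378.6 × 84 = 31,800 g.

31.8 kg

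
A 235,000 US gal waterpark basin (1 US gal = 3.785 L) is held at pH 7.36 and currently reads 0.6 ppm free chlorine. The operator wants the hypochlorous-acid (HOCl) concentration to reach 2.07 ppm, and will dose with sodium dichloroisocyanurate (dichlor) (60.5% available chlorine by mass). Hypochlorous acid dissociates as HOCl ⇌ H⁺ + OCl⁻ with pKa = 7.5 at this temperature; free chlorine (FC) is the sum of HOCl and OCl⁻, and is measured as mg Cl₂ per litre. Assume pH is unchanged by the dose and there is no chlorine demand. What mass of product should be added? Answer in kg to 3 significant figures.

Volume: 235,000 US gal × 3.785 L/gal = 889,475 L.
[OCl⁻]/[HOCl] = 10^(pH − pKa) = 10^(7.36 − 7.5) = 0.7244; fraction as HOCl = 1/(1 + 0.7244) = 0.5799.
Free chlorine required for 2.07 ppm HOCl: 2.07 / 0.5799 = 3.57 ppm.
FC to add: 3.57 − 0.6 = 2.97 mg/L as Cl₂.
Cl₂ equivalent: 2.97 mg/L × 889,475 L = 2641 g.
Product at 60.5% available Cl: 2641 / 0.605 = 4366 g.

4.37 kg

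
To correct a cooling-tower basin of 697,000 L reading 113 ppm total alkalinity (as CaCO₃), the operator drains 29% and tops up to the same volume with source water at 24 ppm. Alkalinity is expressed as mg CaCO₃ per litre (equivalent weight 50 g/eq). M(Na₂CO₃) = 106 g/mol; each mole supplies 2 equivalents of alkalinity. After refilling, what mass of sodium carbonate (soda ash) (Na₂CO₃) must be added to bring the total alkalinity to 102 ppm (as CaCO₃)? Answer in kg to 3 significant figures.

10.9 kg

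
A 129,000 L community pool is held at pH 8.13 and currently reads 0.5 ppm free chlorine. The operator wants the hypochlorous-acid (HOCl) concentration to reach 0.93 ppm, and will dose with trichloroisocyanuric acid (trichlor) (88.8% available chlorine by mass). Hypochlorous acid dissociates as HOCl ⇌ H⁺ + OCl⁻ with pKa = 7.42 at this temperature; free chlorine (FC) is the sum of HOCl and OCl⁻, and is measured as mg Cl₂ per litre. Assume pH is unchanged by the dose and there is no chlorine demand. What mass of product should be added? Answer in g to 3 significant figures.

[OCl⁻]/[HOCl] = 10^(pH − pKa) = 10^(8.13 − 7.42) = 5.129; fraction as HOCl = 1/(1 + 5.129) = 0.1632.
Free chlorine required for 0.93 ppm HOCl: 0.93 / 0.1632 = 5.7 ppm.
FC to add: 5.7 − 0.5 = 5.2 mg/L as Cl₂.
Cl₂ equivalent: 5.2 mg/L × 129,000 L = 670.7 g.
Product at 88.8% available Cl: 670.7 / 0.888 = 755.3 g.

755 g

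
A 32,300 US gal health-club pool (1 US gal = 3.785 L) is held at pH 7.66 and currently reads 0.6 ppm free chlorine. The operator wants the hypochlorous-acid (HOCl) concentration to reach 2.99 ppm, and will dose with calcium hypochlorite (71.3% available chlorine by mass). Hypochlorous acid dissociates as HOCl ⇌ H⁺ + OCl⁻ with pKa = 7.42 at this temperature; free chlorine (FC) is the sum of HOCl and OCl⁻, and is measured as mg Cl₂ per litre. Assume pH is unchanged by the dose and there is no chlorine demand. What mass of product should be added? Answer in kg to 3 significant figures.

1.30 kg

Volume: 32,300 US gal × 3.785 L/gal = 122,256 L.
[OCl⁻]/[HOCl] = 10^(pH − pKa) = 10^(7.66 − 7.42) = 1.738; fraction as HOCl = 1/(1 + 1.738) = 0.3653.
Free chlorine required for 2.99 ppm HOCl: 2.99 / 0.3653 = 8.186 ppm.
FC to add: 8.186 − 0.6 = 7.586 mg/L as Cl₂.
Cl₂ equivalent: 7.586 mg/L × 122,256 L = 927.4 g.
Product at 71.3% available Cl: 927.4 / 0.713 = 1301 g.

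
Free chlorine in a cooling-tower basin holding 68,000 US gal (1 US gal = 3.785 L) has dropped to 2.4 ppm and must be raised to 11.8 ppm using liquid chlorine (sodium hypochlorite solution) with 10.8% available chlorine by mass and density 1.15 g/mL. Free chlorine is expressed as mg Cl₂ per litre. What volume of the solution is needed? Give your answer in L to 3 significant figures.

Volume: 68,000 US gal × 3.785 L/gal = 257,380 L.
Chlorine deficit: 11.8 − 2.4 = 9.4 ppm = 9.4 mg/L as Cl₂.
Cl₂ equivalent needed: 9.4 mg/L × 257,380 L = 2,419,000 mg = 2419 g.
Product at 10.8% available chlorine: 2419 / 0.108 = 22,400 g.
Volume at density 1.15 g/mL: 22,400 g ÷ 1.15 g/mL = 19,480 mL.

19.5 L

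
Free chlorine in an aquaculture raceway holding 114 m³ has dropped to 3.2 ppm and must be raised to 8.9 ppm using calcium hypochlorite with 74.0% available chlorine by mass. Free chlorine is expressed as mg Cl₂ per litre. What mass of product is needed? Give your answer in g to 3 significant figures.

878 g

Volume: 114 m³ = 114,000 L.
Chlorine deficit: 8.9 − 3.2 = 5.7 ppm = 5.7 mg/L as Cl₂.
Cl₂ equivalent needed: 5.7 mg/L × 114,000 L = 649,800 mg = 649.8 g.
Product at 74.0% available chlorine: 649.8 / 0.74 = 878.1 g.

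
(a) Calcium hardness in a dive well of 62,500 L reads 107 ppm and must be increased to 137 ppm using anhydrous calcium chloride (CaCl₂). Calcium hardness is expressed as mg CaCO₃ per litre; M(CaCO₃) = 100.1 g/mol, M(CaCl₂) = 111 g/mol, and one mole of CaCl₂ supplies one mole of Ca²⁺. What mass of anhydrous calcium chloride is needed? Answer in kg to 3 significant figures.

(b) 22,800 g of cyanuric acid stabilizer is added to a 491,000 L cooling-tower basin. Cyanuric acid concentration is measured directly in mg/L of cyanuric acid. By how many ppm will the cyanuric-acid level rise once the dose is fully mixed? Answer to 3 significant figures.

(a) 2.08 kg; (b) 46.4 ppm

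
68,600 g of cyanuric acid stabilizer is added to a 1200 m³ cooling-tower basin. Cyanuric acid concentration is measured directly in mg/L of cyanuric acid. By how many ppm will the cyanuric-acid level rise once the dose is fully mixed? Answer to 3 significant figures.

Volume: 1200 m³ = 1,200,000 L.
Rise: 68,600 g / 1,200,000 L × 1000 = 57.17 mg/L.

57.2 ppm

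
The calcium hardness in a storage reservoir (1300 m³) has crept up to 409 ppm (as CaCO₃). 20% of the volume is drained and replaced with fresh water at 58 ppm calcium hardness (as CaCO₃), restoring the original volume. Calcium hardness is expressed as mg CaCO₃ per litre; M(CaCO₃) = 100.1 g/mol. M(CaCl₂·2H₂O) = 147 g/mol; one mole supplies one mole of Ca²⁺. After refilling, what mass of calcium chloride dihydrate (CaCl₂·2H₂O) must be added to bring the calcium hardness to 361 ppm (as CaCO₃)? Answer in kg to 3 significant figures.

42.4 kg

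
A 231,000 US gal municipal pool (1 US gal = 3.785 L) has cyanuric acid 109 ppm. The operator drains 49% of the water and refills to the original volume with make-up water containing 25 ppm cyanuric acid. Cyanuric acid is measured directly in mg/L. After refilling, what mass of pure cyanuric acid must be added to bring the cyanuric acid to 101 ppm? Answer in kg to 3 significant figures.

29.0 kg

Volume: 231,000 US gal × 3.785 L/gal = 874,335 L.
After draining 49% and refilling: 109 × 0.51 + 25 × 0.49 = 67.84 ppm.
Deficit to target: 101 − 67.84 = 33.16 mg/L.
Mass: 33.16 mg/L × 874,335 L = 28,990 g cyanuric acid.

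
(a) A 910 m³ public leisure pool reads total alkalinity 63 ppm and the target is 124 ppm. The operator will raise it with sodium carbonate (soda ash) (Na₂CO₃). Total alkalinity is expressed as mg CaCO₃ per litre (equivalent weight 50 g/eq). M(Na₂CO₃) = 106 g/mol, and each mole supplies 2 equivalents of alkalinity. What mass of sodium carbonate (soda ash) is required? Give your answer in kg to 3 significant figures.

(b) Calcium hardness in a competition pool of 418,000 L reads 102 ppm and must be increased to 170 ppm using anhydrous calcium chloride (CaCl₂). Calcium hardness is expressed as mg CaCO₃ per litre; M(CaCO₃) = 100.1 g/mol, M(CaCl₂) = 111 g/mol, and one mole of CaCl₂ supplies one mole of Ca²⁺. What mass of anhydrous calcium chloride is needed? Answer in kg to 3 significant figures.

(a) 58.8 kg; (b) 31.5 kg

(a) Volume: 910 m³ = 910,000 L.
(a) Alkalinity to add: (124 − 63) = 61 mg/L as CaCO₃ × 910,000 L = 55,510 g as CaCO₃.
(a) Equivalents: 55,510 g ÷ 50 g/eq = 1110 eq.
(a) Each mole of Na₂CO₃ supplies 2 eq, so 1110 / 2 = 555.1 mol.
(a) Mass: 555.1 mol × 106 g/mol = 58,840 g.

(b) Hardness to add: (170 − 102) = 68 mg/L as CaCO₃ × 418,000 L = 28,420 g as CaCO₃.
(b) Moles of Ca²⁺ (1 mol Ca²⁺ ≡ 1 mol CaCO₃): 28,420 / 100.1 g/mol = 284 mol.
(b) Mass of CaCl₂: 284 × 111 = 31,520 g.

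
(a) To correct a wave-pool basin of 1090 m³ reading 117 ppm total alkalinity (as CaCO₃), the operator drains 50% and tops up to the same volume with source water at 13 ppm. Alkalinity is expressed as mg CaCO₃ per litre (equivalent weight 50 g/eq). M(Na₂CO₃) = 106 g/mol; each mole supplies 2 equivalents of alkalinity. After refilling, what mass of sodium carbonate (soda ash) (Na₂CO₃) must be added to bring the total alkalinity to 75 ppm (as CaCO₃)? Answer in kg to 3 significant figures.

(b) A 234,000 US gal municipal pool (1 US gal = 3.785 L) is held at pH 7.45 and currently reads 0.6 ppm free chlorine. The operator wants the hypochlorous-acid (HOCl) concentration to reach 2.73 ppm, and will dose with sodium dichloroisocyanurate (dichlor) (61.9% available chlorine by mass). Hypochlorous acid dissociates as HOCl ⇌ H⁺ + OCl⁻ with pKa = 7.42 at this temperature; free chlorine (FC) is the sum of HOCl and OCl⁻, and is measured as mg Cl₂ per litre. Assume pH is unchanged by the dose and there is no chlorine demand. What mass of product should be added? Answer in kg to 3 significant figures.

(a) 11.6 kg; (b) 7.23 kg

(a) Volume: 1090 m³ = 1,090,000 L.
(a) After draining 50% and refilling: 117 × 0.50 + 13 × 0.50 = 65 ppm.
(a) Deficit to target: 75 − 65 = 10 mg/L.
(a) As CaCO₃: 10 mg/L × 1,090,000 L = 10,900 g; ÷ 50 g/eq ÷ 2 = 109 mol Na₂CO₃.
(a) Mass: 109 × 106 = 11,550 g.

(b) Volume: 234,000 US gal × 3.785 L/gal = 885,690 L.
(b) [OCl⁻]/[HOCl] = 10^(pH − pKa) = 10^(7.45 − 7.42) = 1.072; fraction as HOCl = 1/(1 + 1.072) = 0.4827.
(b) Free chlorine required for 2.73 ppm HOCl: 2.73 / 0.4827 = 5.655 ppm.
(b) FC to add: 5.655 − 0.6 = 5.055 mg/L as Cl₂.
(b) Cl₂ equivalent: 5.055 mg/L × 885,690 L = 4477 g.
(b) Product at 61.9% available Cl: 4477 / 0.619 = 7233 g.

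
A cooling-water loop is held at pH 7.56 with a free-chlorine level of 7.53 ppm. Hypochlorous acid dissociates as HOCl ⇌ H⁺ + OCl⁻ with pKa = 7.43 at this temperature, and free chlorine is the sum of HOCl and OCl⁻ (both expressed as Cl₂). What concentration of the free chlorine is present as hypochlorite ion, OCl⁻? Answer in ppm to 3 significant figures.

[OCl⁻]/[HOCl] = 10^(pH − pKa) = 10^(7.56 − 7.43) = 10^0.13 = 1.349.
Fraction as HOCl = 1 / (1 + 1.349) = 0.4257.
OCl⁻ = (1 − 0.4257) × 7.53 ppm = 4.324 ppm.

4.32 ppm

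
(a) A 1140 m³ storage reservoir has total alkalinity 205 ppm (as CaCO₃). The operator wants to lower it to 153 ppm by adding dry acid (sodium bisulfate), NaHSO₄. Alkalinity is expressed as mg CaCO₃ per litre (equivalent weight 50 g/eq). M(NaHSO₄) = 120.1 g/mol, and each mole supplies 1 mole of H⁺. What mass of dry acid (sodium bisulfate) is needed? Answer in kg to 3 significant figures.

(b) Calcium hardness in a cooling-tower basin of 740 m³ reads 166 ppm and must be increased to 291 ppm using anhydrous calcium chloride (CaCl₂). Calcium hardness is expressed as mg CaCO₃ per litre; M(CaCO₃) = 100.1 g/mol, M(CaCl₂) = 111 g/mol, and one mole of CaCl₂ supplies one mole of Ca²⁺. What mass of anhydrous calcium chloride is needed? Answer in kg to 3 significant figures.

(a) 142 kg; (b) 103 kg

(a) Volume: 1140 m³ = 1,140,000 L.
(a) Alkalinity to neutralize: (205 − 153) = 52 mg/L as CaCO₃ × 1,140,000 L = 59,280 g as CaCO₃.
(a) Equivalents of H⁺ required: 59,280 ÷ 50 g/eq = 1186 eq = 1186 mol NaHSO₄.
(a) Mass of NaHSO₄: 1186 × 120.1 = 142,400 g.

(b) Volume: 740 m³ = 740,000 L.
(b) Hardness to add: (291 − 166) = 125 mg/L as CaCO₃ × 740,000 L = 92,500 g as CaCO₃.
(b) Moles of Ca²⁺ (1 mol Ca²⁺ ≡ 1 mol CaCO₃): 92,500 / 100.1 g/mol = 924.1 mol.
(b) Mass of CaCl₂: 924.1 × 111 = 102,600 g.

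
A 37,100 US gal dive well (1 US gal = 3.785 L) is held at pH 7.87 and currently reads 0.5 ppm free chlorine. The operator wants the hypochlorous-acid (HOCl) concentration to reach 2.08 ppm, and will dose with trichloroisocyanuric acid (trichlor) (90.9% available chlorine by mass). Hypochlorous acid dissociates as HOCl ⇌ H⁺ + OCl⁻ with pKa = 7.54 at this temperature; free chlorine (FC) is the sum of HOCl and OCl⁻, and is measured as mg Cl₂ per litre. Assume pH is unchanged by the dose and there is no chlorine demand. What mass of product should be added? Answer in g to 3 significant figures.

Volume: 37,100 US gal × 3.785 L/gal = 140,424 L.
[OCl⁻]/[HOCl] = 10^(pH − pKa) = 10^(7.87 − 7.54) = 2.138; fraction as HOCl = 1/(1 + 2.138) = 0.3187.
Free chlorine required for 2.08 ppm HOCl: 2.08 / 0.3187 = 6.527 ppm.
FC to add: 6.527 − 0.5 = 6.027 mg/L as Cl₂.
Cl₂ equivalent: 6.027 mg/L × 140,424 L = 846.3 g.
Product at 90.9% available Cl: 846.3 / 0.909 = 931.1 g.

931 g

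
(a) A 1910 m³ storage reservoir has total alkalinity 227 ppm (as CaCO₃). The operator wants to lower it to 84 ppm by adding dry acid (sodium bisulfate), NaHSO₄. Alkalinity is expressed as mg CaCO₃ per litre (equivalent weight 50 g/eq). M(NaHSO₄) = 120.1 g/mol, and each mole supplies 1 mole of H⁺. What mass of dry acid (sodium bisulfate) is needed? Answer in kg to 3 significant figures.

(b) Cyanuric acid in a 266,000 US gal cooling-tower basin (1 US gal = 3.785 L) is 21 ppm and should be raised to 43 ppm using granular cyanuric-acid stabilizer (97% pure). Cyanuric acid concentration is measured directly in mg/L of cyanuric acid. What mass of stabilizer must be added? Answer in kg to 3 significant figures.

(a) 656 kg; (b) 22.8 kg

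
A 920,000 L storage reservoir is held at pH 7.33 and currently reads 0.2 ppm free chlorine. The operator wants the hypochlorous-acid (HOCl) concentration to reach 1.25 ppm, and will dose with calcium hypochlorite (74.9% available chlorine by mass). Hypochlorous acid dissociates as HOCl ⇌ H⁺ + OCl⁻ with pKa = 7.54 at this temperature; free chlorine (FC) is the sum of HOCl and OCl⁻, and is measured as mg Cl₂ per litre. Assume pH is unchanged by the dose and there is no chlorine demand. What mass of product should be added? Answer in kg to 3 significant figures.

2.24 kg

[OCl⁻]/[HOCl] = 10^(pH − pKa) = 10^(7.33 − 7.54) = 0.6166; fraction as HOCl = 1/(1 + 0.6166) = 0.6186.
Free chlorine required for 1.25 ppm HOCl: 1.25 / 0.6186 = 2.021 ppm.
FC to add: 2.021 − 0.2 = 1.821 mg/L as Cl₂.
Cl₂ equivalent: 1.821 mg/L × 920,000 L = 1675 g.
Product at 74.9% available Cl: 1675 / 0.749 = 2236 g.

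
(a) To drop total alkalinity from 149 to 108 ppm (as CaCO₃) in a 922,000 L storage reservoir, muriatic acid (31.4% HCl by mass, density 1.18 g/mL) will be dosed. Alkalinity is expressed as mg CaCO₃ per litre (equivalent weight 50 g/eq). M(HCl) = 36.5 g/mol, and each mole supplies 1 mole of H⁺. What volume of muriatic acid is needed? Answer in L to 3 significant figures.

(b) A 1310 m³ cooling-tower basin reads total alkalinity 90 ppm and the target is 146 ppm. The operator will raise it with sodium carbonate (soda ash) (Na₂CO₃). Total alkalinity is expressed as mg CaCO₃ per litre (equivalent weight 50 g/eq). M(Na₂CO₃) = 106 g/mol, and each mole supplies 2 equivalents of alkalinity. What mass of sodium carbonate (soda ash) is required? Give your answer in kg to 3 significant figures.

(a) 74.5 L; (b) 77.8 kg

(a) Alkalinity to neutralize: (149 − 108) = 41 mg/L as CaCO₃ × 922,000 L = 37,800 g as CaCO₃.
(a) Equivalents of H⁺ required: 37,800 ÷ 50 g/eq = 756 eq = 756 mol HCl.
(a) Mass of HCl: 756 × 36.5 = 27,600 g.
(a) Mass of 31.4% solution: 27,600 / 0.314 = 87,880 g.
(a) Volume: 87,880 g ÷ 1.18 g/mL = 74,480 mL.

(b) Volume: 1310 m³ = 1,310,000 L.
(b) Alkalinity to add: (146 − 90) = 56 mg/L as CaCO₃ × 1,310,000 L = 73,360 g as CaCO₃.
(b) Equivalents: 73,360 g ÷ 50 g/eq = 1467 eq.
(b) Each mole of Na₂CO₃ supplies 2 eq, so 1467 / 2 = 733.6 mol.
(b) Mass: 733.6 mol × 106 g/mol = 77,760 g.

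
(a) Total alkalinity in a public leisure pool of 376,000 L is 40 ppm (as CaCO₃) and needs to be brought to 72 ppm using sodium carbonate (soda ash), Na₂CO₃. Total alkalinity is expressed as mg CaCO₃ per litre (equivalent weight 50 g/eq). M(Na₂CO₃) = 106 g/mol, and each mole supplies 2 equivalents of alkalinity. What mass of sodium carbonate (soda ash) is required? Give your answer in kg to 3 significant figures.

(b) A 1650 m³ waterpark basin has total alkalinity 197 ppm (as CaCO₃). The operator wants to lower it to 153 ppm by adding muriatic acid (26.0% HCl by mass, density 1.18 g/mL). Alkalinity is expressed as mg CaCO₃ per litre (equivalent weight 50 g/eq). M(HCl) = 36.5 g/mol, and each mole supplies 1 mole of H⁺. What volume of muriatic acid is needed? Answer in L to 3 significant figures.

(a) Alkalinity to add: (72 − 40) = 32 mg/L as CaCO₃ × 376,000 L = 12,030 g as CaCO₃.
(a) Equivalents: 12,030 g ÷ 50 g/eq = 240.6 eq.
(a) Each mole of Na₂CO₃ supplies 2 eq, so 240.6 / 2 = 120.3 mol.
(a) Mass: 120.3 mol × 106 g/mol = 12,750 g.

(b) Volume: 1650 m³ = 1,650,000 L.
(b) Alkalinity to neutralize: (197 − 153) = 44 mg/L as CaCO₃ × 1,650,000 L = 72,600 g as CaCO₃.
(b) Equivalents of H⁺ required: 72,600 ÷ 50 g/eq = 1452 eq = 1452 mol HCl.
(b) Mass of HCl: 1452 × 36.5 = 53,000 g.
(b) Mass of 26.0% solution: 53,000 / 0.26 = 203,800 g.
(b) Volume: 203,800 g ÷ 1.18 g/mL = 172,700 mL.

(a) 12.8 kg; (b) 173 L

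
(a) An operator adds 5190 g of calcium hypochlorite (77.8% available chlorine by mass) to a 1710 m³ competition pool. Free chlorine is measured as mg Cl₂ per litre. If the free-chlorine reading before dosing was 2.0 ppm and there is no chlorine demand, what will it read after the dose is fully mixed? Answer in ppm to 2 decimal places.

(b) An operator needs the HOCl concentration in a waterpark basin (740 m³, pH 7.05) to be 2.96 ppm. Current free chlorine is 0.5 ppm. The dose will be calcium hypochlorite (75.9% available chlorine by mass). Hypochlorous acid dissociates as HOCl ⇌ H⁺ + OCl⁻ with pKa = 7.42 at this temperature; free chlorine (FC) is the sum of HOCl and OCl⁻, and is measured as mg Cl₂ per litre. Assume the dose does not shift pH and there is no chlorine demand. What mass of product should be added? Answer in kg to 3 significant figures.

(a) Volume: 1710 m³ = 1,710,000 L.
(a) Available chlorine delivered: 5190 g × 0.778 = 4038 g as Cl₂.
(a) Concentration rise: 4038 g / 1,710,000 L = 2.361 mg/L = 2.36 ppm.
(a) Final FC: 2.0 + 2.36 = 4.36 ppm.

(b) Volume: 740 m³ = 740,000 L.
(b) [OCl⁻]/[HOCl] = 10^(pH − pKa) = 10^(7.05 − 7.42) = 0.4266; fraction as HOCl = 1/(1 + 0.4266) = 0.701.
(b) Free chlorine required for 2.96 ppm HOCl: 2.96 / 0.701 = 4.223 ppm.
(b) FC to add: 4.223 − 0.5 = 3.723 mg/L as Cl₂.
(b) Cl₂ equivalent: 3.723 mg/L × 740,000 L = 2755 g.
(b) Product at 75.9% available Cl: 2755 / 0.759 = 3629 g.

(a) 4.36 ppm; (b) 3.63 kg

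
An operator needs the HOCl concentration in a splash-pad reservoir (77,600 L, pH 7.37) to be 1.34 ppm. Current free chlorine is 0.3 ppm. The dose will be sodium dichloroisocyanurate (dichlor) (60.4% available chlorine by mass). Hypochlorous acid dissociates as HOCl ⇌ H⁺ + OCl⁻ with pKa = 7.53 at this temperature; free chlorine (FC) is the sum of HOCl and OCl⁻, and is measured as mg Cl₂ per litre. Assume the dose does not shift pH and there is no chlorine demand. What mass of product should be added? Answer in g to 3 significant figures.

253 g

[OCl⁻]/[HOCl] = 10^(pH − pKa) = 10^(7.37 − 7.53) = 0.6918; fraction as HOCl = 1/(1 + 0.6918) = 0.5911.
Free chlorine required for 1.34 ppm HOCl: 1.34 / 0.5911 = 2.267 ppm.
FC to add: 2.267 − 0.3 = 1.967 mg/L as Cl₂.
Cl₂ equivalent: 1.967 mg/L × 77,600 L = 152.6 g.
Product at 60.4% available Cl: 152.6 / 0.604 = 252.7 g.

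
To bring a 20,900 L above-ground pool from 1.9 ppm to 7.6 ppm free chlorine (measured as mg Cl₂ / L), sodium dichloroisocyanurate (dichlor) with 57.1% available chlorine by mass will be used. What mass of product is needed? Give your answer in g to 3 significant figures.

209 g

Chlorine deficit: 7.6 − 1.9 = 5.7 ppm = 5.7 mg/L as Cl₂.
Cl₂ equivalent needed: 5.7 mg/L × 20,900 L = 119,100 mg = 119.1 g.
Product at 57.1% available chlorine: 119.1 / 0.571 = 208.6 g.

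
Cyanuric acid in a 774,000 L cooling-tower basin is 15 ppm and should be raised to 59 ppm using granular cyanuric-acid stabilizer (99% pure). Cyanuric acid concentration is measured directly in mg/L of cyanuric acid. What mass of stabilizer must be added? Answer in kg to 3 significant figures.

34.4 kg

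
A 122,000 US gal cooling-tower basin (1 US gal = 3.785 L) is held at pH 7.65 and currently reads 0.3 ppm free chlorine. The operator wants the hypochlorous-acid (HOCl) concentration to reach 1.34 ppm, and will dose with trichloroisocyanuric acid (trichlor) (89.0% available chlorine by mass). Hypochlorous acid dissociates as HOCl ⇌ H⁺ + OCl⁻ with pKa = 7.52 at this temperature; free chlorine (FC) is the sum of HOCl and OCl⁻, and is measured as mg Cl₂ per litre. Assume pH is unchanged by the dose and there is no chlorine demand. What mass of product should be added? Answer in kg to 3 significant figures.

1.48 kg

Volume: 122,000 US gal × 3.785 L/gal = 461,770 L.
[OCl⁻]/[HOCl] = 10^(pH − pKa) = 10^(7.65 − 7.52) = 1.349; fraction as HOCl = 1/(1 + 1.349) = 0.4257.
Free chlorine required for 1.34 ppm HOCl: 1.34 / 0.4257 = 3.148 ppm.
FC to add: 3.148 − 0.3 = 2.848 mg/L as Cl₂.
Cl₂ equivalent: 2.848 mg/L × 461,770 L = 1315 g.
Product at 89.0% available Cl: 1315 / 0.89 = 1477 g.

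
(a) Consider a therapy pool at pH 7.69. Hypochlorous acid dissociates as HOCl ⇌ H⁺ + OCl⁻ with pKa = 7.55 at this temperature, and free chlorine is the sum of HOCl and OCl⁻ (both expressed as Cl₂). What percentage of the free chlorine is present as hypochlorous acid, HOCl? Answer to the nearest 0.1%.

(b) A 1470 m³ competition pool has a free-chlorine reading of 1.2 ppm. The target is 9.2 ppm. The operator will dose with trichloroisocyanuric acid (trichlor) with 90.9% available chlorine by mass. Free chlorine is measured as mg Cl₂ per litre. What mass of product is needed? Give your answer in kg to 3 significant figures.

(a) 42.0%; (b) 12.9 kg

(a) [OCl⁻]/[HOCl] = 10^(pH − pKa) = 10^(7.69 − 7.55) = 10^0.14 = 1.38.
(a) Fraction as HOCl = 1 / (1 + 1.38) = 0.4201.

(b) Volume: 1470 m³ = 1,470,000 L.
(b) Chlorine deficit: 9.2 − 1.2 = 8 ppm = 8 mg/L as Cl₂.
(b) Cl₂ equivalent needed: 8 mg/L × 1,470,000 L = 11,760,000 mg = 11,760 g.
(b) Product at 90.9% available chlorine: 11,760 / 0.909 = 12,940 g.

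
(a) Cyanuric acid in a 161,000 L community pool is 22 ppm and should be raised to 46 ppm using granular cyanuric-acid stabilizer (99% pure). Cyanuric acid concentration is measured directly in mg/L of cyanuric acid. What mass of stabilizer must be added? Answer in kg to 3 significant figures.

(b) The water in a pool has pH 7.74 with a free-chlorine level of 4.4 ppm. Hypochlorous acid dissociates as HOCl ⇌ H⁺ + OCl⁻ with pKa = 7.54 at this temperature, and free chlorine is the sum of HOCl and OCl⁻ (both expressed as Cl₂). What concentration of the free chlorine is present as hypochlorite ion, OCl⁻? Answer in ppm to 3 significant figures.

(a) CYA to add: (46 − 22) = 24 mg/L × 161,000 L = 3864 g cyanuric acid.
(a) At 99% purity: 3864 / 0.99 = 3903 g product.

(b) [OCl⁻]/[HOCl] = 10^(pH − pKa) = 10^(7.74 − 7.54) = 10^0.20 = 1.585.
(b) Fraction as HOCl = 1 / (1 + 1.585) = 0.3869.
(b) OCl⁻ = (1 − 0.3869) × 4.4 ppm = 2.698 ppm.

(a) 3.90 kg; (b) 2.70 ppm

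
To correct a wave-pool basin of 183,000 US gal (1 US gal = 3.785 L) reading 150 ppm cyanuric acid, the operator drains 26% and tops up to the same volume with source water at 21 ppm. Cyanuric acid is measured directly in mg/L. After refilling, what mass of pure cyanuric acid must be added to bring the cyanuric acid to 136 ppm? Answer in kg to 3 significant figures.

13.5 kg

Volume: 183,000 US gal × 3.785 L/gal = 692,655 L.
After draining 26% and refilling: 150 × 0.74 + 21 × 0.26 = 116.46 ppm.
Deficit to target: 136 − 116.46 = 19.54 mg/L.
Mass: 19.54 mg/L × 692,655 L = 13,530 g cyanuric acid.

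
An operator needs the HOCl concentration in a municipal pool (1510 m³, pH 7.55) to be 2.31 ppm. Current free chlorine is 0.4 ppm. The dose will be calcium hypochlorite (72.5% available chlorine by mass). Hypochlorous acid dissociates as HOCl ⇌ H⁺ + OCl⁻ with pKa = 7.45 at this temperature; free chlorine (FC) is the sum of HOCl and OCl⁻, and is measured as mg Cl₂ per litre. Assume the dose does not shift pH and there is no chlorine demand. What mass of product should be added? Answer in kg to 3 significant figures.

10.0 kg

Volume: 1510 m³ = 1,510,000 L.
[OCl⁻]/[HOCl] = 10^(pH − pKa) = 10^(7.55 − 7.45) = 1.259; fraction as HOCl = 1/(1 + 1.259) = 0.4427.
Free chlorine required for 2.31 ppm HOCl: 2.31 / 0.4427 = 5.218 ppm.
FC to add: 5.218 − 0.4 = 4.818 mg/L as Cl₂.
Cl₂ equivalent: 4.818 mg/L × 1,510,000 L = 7275 g.
Product at 72.5% available Cl: 7275 / 0.725 = 10,030 g.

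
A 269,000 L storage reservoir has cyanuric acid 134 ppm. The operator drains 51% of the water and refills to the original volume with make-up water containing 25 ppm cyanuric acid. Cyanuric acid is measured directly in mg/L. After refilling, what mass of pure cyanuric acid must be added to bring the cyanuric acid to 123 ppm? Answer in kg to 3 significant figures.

After draining 51% and refilling: 134 × 0.49 + 25 × 0.51 = 78.41 ppm.
Deficit to target: 123 − 78.41 = 44.59 mg/L.
Mass: 44.59 mg/L × 269,000 L = 11,990 g cyanuric acid.

12.0 kg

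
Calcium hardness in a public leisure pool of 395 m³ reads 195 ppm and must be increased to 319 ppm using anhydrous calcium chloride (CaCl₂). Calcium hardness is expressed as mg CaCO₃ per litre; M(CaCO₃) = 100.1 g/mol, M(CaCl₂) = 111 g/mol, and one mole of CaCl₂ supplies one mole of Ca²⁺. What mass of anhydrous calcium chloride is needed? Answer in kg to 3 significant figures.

Volume: 395 m³ = 395,000 L.
Hardness to add: (319 − 195) = 124 mg/L as CaCO₃ × 395,000 L = 48,980 g as CaCO₃.
Moles of Ca²⁺ (1 mol Ca²⁺ ≡ 1 mol CaCO₃): 48,980 / 100.1 g/mol = 489.3 mol.
Mass of CaCl₂: 489.3 × 111 = 54,310 g.

54.3 kg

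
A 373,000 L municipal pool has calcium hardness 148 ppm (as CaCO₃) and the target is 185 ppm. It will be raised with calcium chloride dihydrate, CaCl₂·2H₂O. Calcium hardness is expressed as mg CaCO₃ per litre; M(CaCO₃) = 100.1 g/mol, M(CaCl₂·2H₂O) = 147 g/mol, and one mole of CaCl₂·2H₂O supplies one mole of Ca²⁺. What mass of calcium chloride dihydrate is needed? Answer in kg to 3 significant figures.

Hardness to add: (185 − 148) = 37 mg/L as CaCO₃ × 373,000 L = 13,800 g as CaCO₃.
Moles of Ca²⁺ (1 mol Ca²⁺ ≡ 1 mol CaCO₃): 13,800 / 100.1 g/mol = 137.9 mol.
Mass of CaCl₂·2H₂O: 137.9 × 147 = 20,270 g.

20.3 kg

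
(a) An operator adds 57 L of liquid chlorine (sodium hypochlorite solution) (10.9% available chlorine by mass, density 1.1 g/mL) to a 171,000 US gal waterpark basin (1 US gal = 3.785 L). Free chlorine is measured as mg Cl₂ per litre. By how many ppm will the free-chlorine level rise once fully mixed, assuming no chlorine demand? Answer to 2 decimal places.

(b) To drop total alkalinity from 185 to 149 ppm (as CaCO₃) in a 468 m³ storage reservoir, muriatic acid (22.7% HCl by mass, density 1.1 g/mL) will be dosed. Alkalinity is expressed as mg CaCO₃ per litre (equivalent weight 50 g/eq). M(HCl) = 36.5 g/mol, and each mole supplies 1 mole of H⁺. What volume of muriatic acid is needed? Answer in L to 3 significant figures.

(a) Volume: 171,000 US gal × 3.785 L/gal = 647,235 L.
(a) Mass of solution: 57 L × 1000 mL/L × 1.1 g/mL = 62,700 g.
(a) Available chlorine delivered: 62,700 g × 0.109 = 6834 g as Cl₂.
(a) Concentration rise: 6834 g / 647,235 L = 10.56 mg/L = 10.56 ppm.

(b) Volume: 468 m³ = 468,000 L.
(b) Alkalinity to neutralize: (185 − 149) = 36 mg/L as CaCO₃ × 468,000 L = 16,850 g as CaCO₃.
(b) Equivalents of H⁺ required: 16,850 ÷ 50 g/eq = 337 eq = 337 mol HCl.
(b) Mass of HCl: 337 × 36.5 = 12,300 g.
(b) Mass of 22.7% solution: 12,300 / 0.227 = 54,180 g.
(b) Volume: 54,180 g ÷ 1.1 g/mL = 49,260 mL.

(a) 10.56 ppm; (b) 49.3 L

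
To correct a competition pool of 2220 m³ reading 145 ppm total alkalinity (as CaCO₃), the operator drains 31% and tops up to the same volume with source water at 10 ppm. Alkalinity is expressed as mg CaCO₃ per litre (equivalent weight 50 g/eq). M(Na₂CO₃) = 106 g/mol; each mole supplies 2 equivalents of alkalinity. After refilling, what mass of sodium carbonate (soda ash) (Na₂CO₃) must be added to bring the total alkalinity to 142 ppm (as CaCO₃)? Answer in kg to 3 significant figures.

Volume: 2220 m³ = 2,220,000 L.
After draining 31% and refilling: 145 × 0.69 + 10 × 0.31 = 103.15 ppm.
Deficit to target: 142 − 103.15 = 38.85 mg/L.
As CaCO₃: 38.85 mg/L × 2,220,000 L = 86,250 g; ÷ 50 g/eq ÷ 2 = 862.5 mol Na₂CO₃.
Mass: 862.5 × 106 = 91,420 g.

91.4 kg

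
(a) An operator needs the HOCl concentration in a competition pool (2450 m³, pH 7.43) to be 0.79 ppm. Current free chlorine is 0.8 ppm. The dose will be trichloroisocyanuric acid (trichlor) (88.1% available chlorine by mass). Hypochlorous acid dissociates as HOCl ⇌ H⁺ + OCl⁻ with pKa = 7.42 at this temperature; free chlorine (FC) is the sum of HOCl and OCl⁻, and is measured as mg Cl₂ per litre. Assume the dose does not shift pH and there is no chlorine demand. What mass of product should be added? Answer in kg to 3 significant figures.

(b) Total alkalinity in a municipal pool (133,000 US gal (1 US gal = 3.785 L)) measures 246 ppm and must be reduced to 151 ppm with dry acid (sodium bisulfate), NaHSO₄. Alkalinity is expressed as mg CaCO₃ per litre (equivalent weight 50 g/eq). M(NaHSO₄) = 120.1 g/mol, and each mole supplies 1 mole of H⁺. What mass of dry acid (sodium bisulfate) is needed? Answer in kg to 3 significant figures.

(a) Volume: 2450 m³ = 2,450,000 L.
(a) [OCl⁻]/[HOCl] = 10^(pH − pKa) = 10^(7.43 − 7.42) = 1.023; fraction as HOCl = 1/(1 + 1.023) = 0.4942.
(a) Free chlorine required for 0.79 ppm HOCl: 0.79 / 0.4942 = 1.598 ppm.
(a) FC to add: 1.598 − 0.8 = 0.7984 mg/L as Cl₂.
(a) Cl₂ equivalent: 0.7984 mg/L × 2,450,000 L = 1956 g.
(a) Product at 88.1% available Cl: 1956 / 0.881 = 2220 g.

(b) Volume: 133,000 US gal × 3.785 L/gal = 503,405 L.
(b) Alkalinity to neutralize: (246 − 151) = 95 mg/L as CaCO₃ × 503,405 L = 47,820 g as CaCO₃.
(b) Equivalents of H⁺ required: 47,820 ÷ 50 g/eq = 956.5 eq = 956.5 mol NaHSO₄.
(b) Mass of NaHSO₄: 956.5 × 120.1 = 114,900 g.

(a) 2.22 kg; (b) 115 kg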